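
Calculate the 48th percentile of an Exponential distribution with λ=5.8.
0.1127

We have X ~ Exponential(λ=5.8).

We want to find x such that P(X ≤ x) = 0.48.

This is the 48th percentile, which means 48% of values fall below this point.

Using the inverse CDF (quantile function):
x = F⁻¹(0.48) = 0.1127

Verification: P(X ≤ 0.1127) = 0.48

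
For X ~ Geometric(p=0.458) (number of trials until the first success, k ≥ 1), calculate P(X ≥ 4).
0.159220

We have X ~ Geometric(p=0.458) (number of trials until the first success, k ≥ 1).

For discrete distributions, P(X ≥ 4) = 1 - P(X ≤ 3).

P(X ≤ 3) = 0.840780
P(X ≥ 4) = 1 - 0.840780 = 0.159220

So there's approximately a 15.9% chance that X is at least 4.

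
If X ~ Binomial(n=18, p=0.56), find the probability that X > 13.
0.049037

We have X ~ Binomial(n=18, p=0.56).

P(X > 13) = 1 - P(X ≤ 13)
                = 1 - F(13)
                = 1 - 0.950963
                = 0.049037

So there's approximately a 4.9% chance that X exceeds 13.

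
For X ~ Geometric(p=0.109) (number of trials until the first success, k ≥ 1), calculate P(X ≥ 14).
0.223054

We have X ~ Geometric(p=0.109) (number of trials until the first success, k ≥ 1).

For discrete distributions, P(X ≥ 14) = 1 - P(X ≤ 13).

P(X ≤ 13) = 0.776946
P(X ≥ 14) = 1 - 0.776946 = 0.223054

So there's approximately a 22.3% chance that X is at least 14.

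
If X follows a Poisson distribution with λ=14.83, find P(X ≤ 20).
0.923936

We have X ~ Poisson(λ=14.83).

The CDF gives us P(X ≤ k).

Using the CDF:
P(X ≤ 20) = 0.923936

This means there's approximately a 92.4% chance that X is at most 20.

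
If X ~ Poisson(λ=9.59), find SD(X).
3.0968

We have X ~ Poisson(λ=9.59).

For a Poisson distribution with λ=9.59:
σ = √Var(X) = 3.0968

The standard deviation is the square root of the variance.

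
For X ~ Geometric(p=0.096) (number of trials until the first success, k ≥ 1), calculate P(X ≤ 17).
0.820170

We have X ~ Geometric(p=0.096) (number of trials until the first success, k ≥ 1).

The CDF gives us P(X ≤ k).

Using the CDF:
P(X ≤ 17) = 0.820170

This means there's approximately a 82.0% chance that X is at most 17.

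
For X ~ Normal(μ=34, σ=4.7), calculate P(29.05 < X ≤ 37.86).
0.648129

We have X ~ Normal(μ=34, σ=4.7).

To find P(29.05 < X ≤ 37.86), we use:
P(29.05 < X ≤ 37.86) = P(X ≤ 37.86) - P(X ≤ 29.05)
                 = F(37.86) - F(29.05)
                 = 0.794256 - 0.146127
                 = 0.648129

So there's approximately a 64.8% chance that X falls in this range.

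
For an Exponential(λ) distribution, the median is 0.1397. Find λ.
λ = 4.9617

For X ~ Exponential(λ), the CDF is F(x) = 1 - e^(-λx).
The median m satisfies F(m) = 0.5:
1 - e^(-λm) = 0.5
e^(-λm) = 0.5
λm = ln(2)
m = ln(2) / λ

Given m = 0.1397:
λ = ln(2) / 0.1397 = 0.693147 / 0.1397 = 4.9617

Verification: ln(2) / 4.9617 = 0.1397 ✓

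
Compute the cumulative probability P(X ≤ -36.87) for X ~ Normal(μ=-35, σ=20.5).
0.463659

We have X ~ Normal(μ=-35, σ=20.5).

The CDF gives us P(X ≤ k).

Using the CDF:
P(X ≤ -36.87) = 0.463659

This means there's approximately a 46.4% chance that X is at most -36.87.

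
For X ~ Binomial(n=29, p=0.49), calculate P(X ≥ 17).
0.197602

We have X ~ Binomial(n=29, p=0.49).

For discrete distributions, P(X ≥ 17) = 1 - P(X ≤ 16).

P(X ≤ 16) = 0.802398
P(X ≥ 17) = 1 - 0.802398 = 0.197602

So there's approximately a 19.8% chance that X is at least 17.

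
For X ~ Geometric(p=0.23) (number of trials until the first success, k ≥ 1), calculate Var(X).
14.5558

We have X ~ Geometric(p=0.23) (number of trials until the first success, k ≥ 1).

For a Geometric distribution with p=0.23 (number of trials until the first success, k ≥ 1):
Var(X) = 14.5558

The variance measures the spread of the distribution around the mean.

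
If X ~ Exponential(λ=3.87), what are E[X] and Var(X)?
E[X] = 0.2584, Var(X) = 0.0668

We have X ~ Exponential(λ=3.87).

For an Exponential distribution with λ=3.87:

Expected value:
E[X] = 0.2584

Variance:
Var(X) = 0.0668

Standard deviation:
σ = √Var(X) = 0.2584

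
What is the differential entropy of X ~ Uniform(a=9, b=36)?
3.2958 nats

We have X ~ Uniform(a=9, b=36).

The differential entropy measures the uncertainty or information content of the distribution.

For a Uniform distribution with a=9, b=36:
h(X) = 3.2958 nats

(In bits, this would be 4.7549 bits.)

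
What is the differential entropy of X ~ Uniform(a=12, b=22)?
2.3026 nats

We have X ~ Uniform(a=12, b=22).

The differential entropy measures the uncertainty or information content of the distribution.

For a Uniform distribution with a=12, b=22:
h(X) = 2.3026 nats

(In bits, this would be 3.3219 bits.)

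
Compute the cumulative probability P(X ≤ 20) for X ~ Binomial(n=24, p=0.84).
0.549611

We have X ~ Binomial(n=24, p=0.84).

The CDF gives us P(X ≤ k).

Using the CDF:
P(X ≤ 20) = 0.549611

This means there's approximately a 55.0% chance that X is at most 20.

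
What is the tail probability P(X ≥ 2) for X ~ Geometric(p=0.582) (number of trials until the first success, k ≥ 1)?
0.418000

We have X ~ Geometric(p=0.582) (number of trials until the first success, k ≥ 1).

For discrete distributions, P(X ≥ 2) = 1 - P(X ≤ 1).

P(X ≤ 1) = 0.582000
P(X ≥ 2) = 1 - 0.582000 = 0.418000

So there's approximately a 41.8% chance that X is at least 2.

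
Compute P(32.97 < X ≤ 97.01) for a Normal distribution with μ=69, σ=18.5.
0.909261

We have X ~ Normal(μ=69, σ=18.5).

To find P(32.97 < X ≤ 97.01), we use:
P(32.97 < X ≤ 97.01) = P(X ≤ 97.01) - P(X ≤ 32.97)
                 = F(97.01) - F(32.97)
                 = 0.934994 - 0.025733
                 = 0.909261

So there's approximately a 90.9% chance that X falls in this range.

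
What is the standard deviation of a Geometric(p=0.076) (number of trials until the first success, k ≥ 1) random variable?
12.6480

We have X ~ Geometric(p=0.076) (number of trials until the first success, k ≥ 1).

For a Geometric distribution with p=0.076 (number of trials until the first success, k ≥ 1):
σ = √Var(X) = 12.6480

The standard deviation is the square root of the variance.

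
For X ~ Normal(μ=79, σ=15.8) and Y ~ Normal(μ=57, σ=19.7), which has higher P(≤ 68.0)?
Y has higher probability (P(Y ≤ 68.0) = 0.7117 > P(X ≤ 68.0) = 0.2432)

Compute P(≤ 68.0) for each distribution:

X ~ Normal(μ=79, σ=15.8):
P(X ≤ 68.0) = 0.2432

Y ~ Normal(μ=57, σ=19.7):
P(Y ≤ 68.0) = 0.7117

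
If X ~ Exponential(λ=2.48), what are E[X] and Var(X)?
E[X] = 0.4032, Var(X) = 0.1626

We have X ~ Exponential(λ=2.48).

For an Exponential distribution with λ=2.48:

Expected value:
E[X] = 0.4032

Variance:
Var(X) = 0.1626

Standard deviation:
σ = √Var(X) = 0.4032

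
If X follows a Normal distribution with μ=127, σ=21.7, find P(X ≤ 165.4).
0.961602

We have X ~ Normal(μ=127, σ=21.7).

The CDF gives us P(X ≤ k).

Using the CDF:
P(X ≤ 165.4) = 0.961602

This means there's approximately a 96.2% chance that X is at most 165.4.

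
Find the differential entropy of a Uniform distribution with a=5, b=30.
3.2189 nats

We have X ~ Uniform(a=5, b=30).

The differential entropy measures the uncertainty or information content of the distribution.

For a Uniform distribution with a=5, b=30:
h(X) = 3.2189 nats

(In bits, this would be 4.6439 bits.)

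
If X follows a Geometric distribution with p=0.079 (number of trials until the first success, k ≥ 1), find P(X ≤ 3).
0.218770

We have X ~ Geometric(p=0.079) (number of trials until the first success, k ≥ 1).

The CDF gives us P(X ≤ k).

Using the CDF:
P(X ≤ 3) = 0.218770

This means there's approximately a 21.9% chance that X is at most 3.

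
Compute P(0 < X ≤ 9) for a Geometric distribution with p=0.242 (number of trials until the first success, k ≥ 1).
0.917392

We have X ~ Geometric(p=0.242) (number of trials until the first success, k ≥ 1).

To find P(0 < X ≤ 9), we use:
P(0 < X ≤ 9) = P(X ≤ 9) - P(X ≤ 0)
                 = F(9) - F(0)
                 = 0.917392 - 0.000000
                 = 0.917392

So there's approximately a 91.7% chance that X falls in this range.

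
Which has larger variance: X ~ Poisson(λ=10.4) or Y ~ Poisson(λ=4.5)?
X has larger variance (10.4000 > 4.5000)

Compute the variance for each distribution:

X ~ Poisson(λ=10.4):
Var(X) = 10.4000

Y ~ Poisson(λ=4.5):
Var(Y) = 4.5000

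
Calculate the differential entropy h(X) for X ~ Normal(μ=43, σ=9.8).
3.7013 nats

We have X ~ Normal(μ=43, σ=9.8).

The differential entropy measures the uncertainty or information content of the distribution.

For a Normal distribution with μ=43, σ=9.8:
h(X) = 3.7013 nats

(In bits, this would be 5.3399 bits.)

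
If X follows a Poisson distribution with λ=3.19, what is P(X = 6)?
0.060258

We have X ~ Poisson(λ=3.19).

For a Poisson distribution, the PMF gives us the probability of each outcome.

Using the PMF formula:
P(X = 6) = 0.060258

Rounded to 4 decimal places: 0.0603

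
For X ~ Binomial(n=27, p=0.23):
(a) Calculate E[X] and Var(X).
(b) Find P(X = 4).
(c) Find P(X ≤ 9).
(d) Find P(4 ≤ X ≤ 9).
(a) E[X] = 6.2100, Var(X) = 4.7817
(b) P(X = 4) = 0.120358
(c) P(X ≤ 9) = 0.928743
(d) P(4 ≤ X ≤ 9) = 0.826798

We have X ~ Binomial(n=27, p=0.23).

(a) Moments:
E[X] = 6.2100
Var(X) = 4.7817
σ = √Var(X) = 2.1867

(b) Point probability using PMF:
P(X = 4) = 0.120358

(c) Cumulative probability using CDF:
P(X ≤ 9) = F(9) = 0.928743

(d) Range probability:
P(4 ≤ X ≤ 9) = P(X ≤ 9) - P(X ≤ 3)
                   = F(9) - F(3)
                   = 0.928743 - 0.101945
                   = 0.826798

This means approximately 82.7% of outcomes fall in the interval [4, 9].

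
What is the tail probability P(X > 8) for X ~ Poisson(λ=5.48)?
0.103954

We have X ~ Poisson(λ=5.48).

P(X > 8) = 1 - P(X ≤ 8)
                = 1 - F(8)
                = 1 - 0.896046
                = 0.103954

So there's approximately a 10.4% chance that X exceeds 8.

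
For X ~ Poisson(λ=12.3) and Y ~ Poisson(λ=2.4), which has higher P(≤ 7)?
Y has higher probability (P(Y ≤ 7) = 0.9967 > P(X ≤ 7) = 0.0772)

Compute P(≤ 7) for each distribution:

X ~ Poisson(λ=12.3):
P(X ≤ 7) = 0.0772

Y ~ Poisson(λ=2.4):
P(Y ≤ 7) = 0.9967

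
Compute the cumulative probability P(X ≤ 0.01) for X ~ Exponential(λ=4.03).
0.039499

We have X ~ Exponential(λ=4.03).

The CDF gives us P(X ≤ k).

Using the CDF:
P(X ≤ 0.01) = 0.039499

This means there's approximately a 3.9% chance that X is at most 0.01.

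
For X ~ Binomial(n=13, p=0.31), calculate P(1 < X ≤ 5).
0.758350

We have X ~ Binomial(n=13, p=0.31).

To find P(1 < X ≤ 5), we use:
P(1 < X ≤ 5) = P(X ≤ 5) - P(X ≤ 1)
                 = F(5) - F(1)
                 = 0.813321 - 0.054971
                 = 0.758350

So there's approximately a 75.8% chance that X falls in this range.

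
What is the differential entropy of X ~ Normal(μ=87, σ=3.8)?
2.7539 nats

We have X ~ Normal(μ=87, σ=3.8).

The differential entropy measures the uncertainty or information content of the distribution.

For a Normal distribution with μ=87, σ=3.8:
h(X) = 2.7539 nats

(In bits, this would be 3.9731 bits.)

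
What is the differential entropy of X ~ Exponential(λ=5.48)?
-0.7011 nats

We have X ~ Exponential(λ=5.48).

The differential entropy measures the uncertainty or information content of the distribution.

For an Exponential distribution with λ=5.48:
h(X) = -0.7011 nats

(In bits, this would be -1.0115 bits.)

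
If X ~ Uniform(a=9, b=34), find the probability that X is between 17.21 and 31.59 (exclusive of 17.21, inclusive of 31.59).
0.575200

We have X ~ Uniform(a=9, b=34).

To find P(17.21 < X ≤ 31.59), we use:
P(17.21 < X ≤ 31.59) = P(X ≤ 31.59) - P(X ≤ 17.21)
                 = F(31.59) - F(17.21)
                 = 0.903600 - 0.328400
                 = 0.575200

So there's approximately a 57.5% chance that X falls in this range.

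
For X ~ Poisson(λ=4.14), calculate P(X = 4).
0.194900

We have X ~ Poisson(λ=4.14).

For a Poisson distribution, the PMF gives us the probability of each outcome.

Using the PMF formula:
P(X = 4) = 0.194900

Rounded to 4 decimal places: 0.1949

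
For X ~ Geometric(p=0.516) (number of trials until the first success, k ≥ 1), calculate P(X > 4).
0.054876

We have X ~ Geometric(p=0.516) (number of trials until the first success, k ≥ 1).

P(X > 4) = 1 - P(X ≤ 4)
                = 1 - F(4)
                = 1 - 0.945124
                = 0.054876

So there's approximately a 5.5% chance that X exceeds 4.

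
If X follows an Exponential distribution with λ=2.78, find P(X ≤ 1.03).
0.942926

We have X ~ Exponential(λ=2.78).

The CDF gives us P(X ≤ k).

Using the CDF:
P(X ≤ 1.03) = 0.942926

This means there's approximately a 94.3% chance that X is at most 1.03.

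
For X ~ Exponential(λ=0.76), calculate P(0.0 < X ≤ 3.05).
0.901530

We have X ~ Exponential(λ=0.76).

To find P(0.0 < X ≤ 3.05), we use:
P(0.0 < X ≤ 3.05) = P(X ≤ 3.05) - P(X ≤ 0.0)
                 = F(3.05) - F(0.0)
                 = 0.901530 - 0.000000
                 = 0.901530

So there's approximately a 90.2% chance that X falls in this range.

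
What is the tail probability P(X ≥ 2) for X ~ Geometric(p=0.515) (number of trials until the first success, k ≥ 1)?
0.485000

We have X ~ Geometric(p=0.515) (number of trials until the first success, k ≥ 1).

For discrete distributions, P(X ≥ 2) = 1 - P(X ≤ 1).

P(X ≤ 1) = 0.515000
P(X ≥ 2) = 1 - 0.515000 = 0.485000

So there's approximately a 48.5% chance that X is at least 2.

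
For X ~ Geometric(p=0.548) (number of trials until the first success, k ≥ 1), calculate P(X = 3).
0.111959

We have X ~ Geometric(p=0.548) (number of trials until the first success, k ≥ 1).

For a Geometric distribution, the PMF gives us the probability of each outcome.

Using the PMF formula:
P(X = 3) = 0.111959

Rounded to 4 decimal places: 0.1120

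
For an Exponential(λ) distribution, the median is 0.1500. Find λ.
λ = 4.6210

For X ~ Exponential(λ), the CDF is F(x) = 1 - e^(-λx).
The median m satisfies F(m) = 0.5:
1 - e^(-λm) = 0.5
e^(-λm) = 0.5
λm = ln(2)
m = ln(2) / λ

Given m = 0.1500:
λ = ln(2) / 0.1500 = 0.693147 / 0.1500 = 4.6210

Verification: ln(2) / 4.6210 = 0.1500 ✓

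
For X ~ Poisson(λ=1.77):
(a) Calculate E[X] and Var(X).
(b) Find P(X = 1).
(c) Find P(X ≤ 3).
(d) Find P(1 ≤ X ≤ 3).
(a) E[X] = 1.7700, Var(X) = 1.7700
(b) P(X = 1) = 0.301489
(c) P(X ≤ 3) = 0.896063
(d) P(1 ≤ X ≤ 3) = 0.725730

We have X ~ Poisson(λ=1.77).

(a) Moments:
E[X] = 1.7700
Var(X) = 1.7700
σ = √Var(X) = 1.3304

(b) Point probability using PMF:
P(X = 1) = 0.301489

(c) Cumulative probability using CDF:
P(X ≤ 3) = F(3) = 0.896063

(d) Range probability:
P(1 ≤ X ≤ 3) = P(X ≤ 3) - P(X ≤ 0)
                   = F(3) - F(0)
                   = 0.896063 - 0.170333
                   = 0.725730

This means approximately 72.6% of outcomes fall in the interval [1, 3].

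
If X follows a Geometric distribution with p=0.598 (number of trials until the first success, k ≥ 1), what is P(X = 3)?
0.096639

We have X ~ Geometric(p=0.598) (number of trials until the first success, k ≥ 1).

For a Geometric distribution, the PMF gives us the probability of each outcome.

Using the PMF formula:
P(X = 3) = 0.096639

Rounded to 4 decimal places: 0.0966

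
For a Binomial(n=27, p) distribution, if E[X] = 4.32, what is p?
p = 0.16

For a Binomial(n, p) distribution:
E[X] = n × p

Given n = 27 and E[X] = 4.32:
4.32 = 27 × p
p = 4.32 / 27 = 0.16

Verification: Binomial(27, 0.16) has E[X] = 4.32 ✓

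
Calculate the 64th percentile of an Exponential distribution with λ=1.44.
0.7095

We have X ~ Exponential(λ=1.44).

We want to find x such that P(X ≤ x) = 0.64.

This is the 64th percentile, which means 64% of values fall below this point.

Using the inverse CDF (quantile function):
x = F⁻¹(0.64) = 0.7095

Verification: P(X ≤ 0.7095) = 0.64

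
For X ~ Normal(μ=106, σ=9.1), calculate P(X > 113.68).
0.199347

We have X ~ Normal(μ=106, σ=9.1).

P(X > 113.68) = 1 - P(X ≤ 113.68)
                = 1 - F(113.68)
                = 1 - 0.800653
                = 0.199347

So there's approximately a 19.9% chance that X exceeds 113.68.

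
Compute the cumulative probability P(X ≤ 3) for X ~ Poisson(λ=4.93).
0.274990

We have X ~ Poisson(λ=4.93).

The CDF gives us P(X ≤ k).

Using the CDF:
P(X ≤ 3) = 0.274990

This means there's approximately a 27.5% chance that X is at most 3.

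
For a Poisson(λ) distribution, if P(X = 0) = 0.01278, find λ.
λ = 4.3599

For a Poisson(λ) distribution, the PMF at 0 is:
P(X = 0) = λ^0 e^(-λ) / 0! = e^(-λ)

Given P(X = 0) = 0.01278:
e^(-λ) = 0.01278
-λ = ln(0.01278)
λ = -ln(0.01278) = 4.3599

Verification: e^(-4.3599) = 0.01278 ✓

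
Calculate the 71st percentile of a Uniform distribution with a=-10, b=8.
2.7800

We have X ~ Uniform(a=-10, b=8).

We want to find x such that P(X ≤ x) = 0.71.

This is the 71st percentile, which means 71% of values fall below this point.

Using the inverse CDF (quantile function):
x = F⁻¹(0.71) = 2.7800

Verification: P(X ≤ 2.7800) = 0.71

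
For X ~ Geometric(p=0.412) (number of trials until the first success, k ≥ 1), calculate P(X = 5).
0.049250

We have X ~ Geometric(p=0.412) (number of trials until the first success, k ≥ 1).

For a Geometric distribution, the PMF gives us the probability of each outcome.

Using the PMF formula:
P(X = 5) = 0.049250

Rounded to 4 decimal places: 0.0493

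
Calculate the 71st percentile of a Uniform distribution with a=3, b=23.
17.2000

We have X ~ Uniform(a=3, b=23).

We want to find x such that P(X ≤ x) = 0.71.

This is the 71st percentile, which means 71% of values fall below this point.

Using the inverse CDF (quantile function):
x = F⁻¹(0.71) = 17.2000

Verification: P(X ≤ 17.2000) = 0.71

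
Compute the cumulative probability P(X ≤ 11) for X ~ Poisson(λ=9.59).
0.742323

We have X ~ Poisson(λ=9.59).

The CDF gives us P(X ≤ k).

Using the CDF:
P(X ≤ 11) = 0.742323

This means there's approximately a 74.2% chance that X is at most 11.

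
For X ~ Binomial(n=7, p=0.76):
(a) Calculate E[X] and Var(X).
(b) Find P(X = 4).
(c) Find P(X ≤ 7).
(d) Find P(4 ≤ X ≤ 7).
(a) E[X] = 5.3200, Var(X) = 1.2768
(b) P(X = 4) = 0.161420
(c) P(X ≤ 7) = 1.000000
(d) P(4 ≤ X ≤ 7) = 0.938305

We have X ~ Binomial(n=7, p=0.76).

(a) Moments:
E[X] = 5.3200
Var(X) = 1.2768
σ = √Var(X) = 1.1300

(b) Point probability using PMF:
P(X = 4) = 0.161420

(c) Cumulative probability using CDF:
P(X ≤ 7) = F(7) = 1.000000

(d) Range probability:
P(4 ≤ X ≤ 7) = P(X ≤ 7) - P(X ≤ 3)
                   = F(7) - F(3)
                   = 1.000000 - 0.061695
                   = 0.938305

This means approximately 93.8% of outcomes fall in the interval [4, 7].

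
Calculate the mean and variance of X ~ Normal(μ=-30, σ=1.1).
E[X] = -30.0000, Var(X) = 1.2100

We have X ~ Normal(μ=-30, σ=1.1).

For a Normal distribution with μ=-30, σ=1.1:

Expected value:
E[X] = -30.0000

Variance:
Var(X) = 1.2100

Standard deviation:
σ = √Var(X) = 1.1000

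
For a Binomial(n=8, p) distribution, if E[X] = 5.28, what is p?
p = 0.66

For a Binomial(n, p) distribution:
E[X] = n × p

Given n = 8 and E[X] = 5.28:
5.28 = 8 × p
p = 5.28 / 8 = 0.66

Verification: Binomial(8, 0.66) has E[X] = 5.28 ✓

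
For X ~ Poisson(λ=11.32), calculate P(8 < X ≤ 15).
0.684524

We have X ~ Poisson(λ=11.32).

To find P(8 < X ≤ 15), we use:
P(8 < X ≤ 15) = P(X ≤ 15) - P(X ≤ 8)
                 = F(15) - F(8)
                 = 0.889329 - 0.204805
                 = 0.684524

So there's approximately a 68.5% chance that X falls in this range.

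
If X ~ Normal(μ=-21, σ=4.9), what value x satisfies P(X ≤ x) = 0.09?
-27.5697

We have X ~ Normal(μ=-21, σ=4.9).

We want to find x such that P(X ≤ x) = 0.09.

This is the 9th percentile, which means 9% of values fall below this point.

Using the inverse CDF (quantile function):
x = F⁻¹(0.09) = -27.5697

Verification: P(X ≤ -27.5697) = 0.09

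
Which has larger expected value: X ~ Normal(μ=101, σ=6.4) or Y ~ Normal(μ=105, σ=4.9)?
Y has larger mean (105.0000 > 101.0000)

Compute the expected value for each distribution:

X ~ Normal(μ=101, σ=6.4):
E[X] = 101.0000

Y ~ Normal(μ=105, σ=4.9):
E[Y] = 105.0000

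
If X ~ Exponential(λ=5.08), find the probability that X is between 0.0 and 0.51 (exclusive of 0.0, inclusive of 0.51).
0.925040

We have X ~ Exponential(λ=5.08).

To find P(0.0 < X ≤ 0.51), we use:
P(0.0 < X ≤ 0.51) = P(X ≤ 0.51) - P(X ≤ 0.0)
                 = F(0.51) - F(0.0)
                 = 0.925040 - 0.000000
                 = 0.925040

So there's approximately a 92.5% chance that X falls in this range.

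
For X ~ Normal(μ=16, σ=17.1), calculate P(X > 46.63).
0.036628

We have X ~ Normal(μ=16, σ=17.1).

P(X > 46.63) = 1 - P(X ≤ 46.63)
                = 1 - F(46.63)
                = 1 - 0.963372
                = 0.036628

So there's approximately a 3.7% chance that X exceeds 46.63.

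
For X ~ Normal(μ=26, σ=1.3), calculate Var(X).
1.6900

We have X ~ Normal(μ=26, σ=1.3).

For a Normal distribution with μ=26, σ=1.3:
Var(X) = 1.6900

The variance measures the spread of the distribution around the mean.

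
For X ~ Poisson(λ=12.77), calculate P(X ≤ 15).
0.783585

We have X ~ Poisson(λ=12.77).

The CDF gives us P(X ≤ k).

Using the CDF:
P(X ≤ 15) = 0.783585

This means there's approximately a 78.4% chance that X is at most 15.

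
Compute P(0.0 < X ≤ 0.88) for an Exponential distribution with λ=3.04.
0.931107

We have X ~ Exponential(λ=3.04).

To find P(0.0 < X ≤ 0.88), we use:
P(0.0 < X ≤ 0.88) = P(X ≤ 0.88) - P(X ≤ 0.0)
                 = F(0.88) - F(0.0)
                 = 0.931107 - 0.000000
                 = 0.931107

So there's approximately a 93.1% chance that X falls in this range.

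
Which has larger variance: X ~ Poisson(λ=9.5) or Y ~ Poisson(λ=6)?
X has larger variance (9.5000 > 6.0000)

Compute the variance for each distribution:

X ~ Poisson(λ=9.5):
Var(X) = 9.5000

Y ~ Poisson(λ=6):
Var(Y) = 6.0000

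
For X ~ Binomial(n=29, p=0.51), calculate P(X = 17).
0.106213

We have X ~ Binomial(n=29, p=0.51).

For a Binomial distribution, the PMF gives us the probability of each outcome.

Using the PMF formula:
P(X = 17) = 0.106213

Rounded to 4 decimal places: 0.1062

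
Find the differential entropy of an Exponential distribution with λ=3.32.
-0.2000 nats

We have X ~ Exponential(λ=3.32).

The differential entropy measures the uncertainty or information content of the distribution.

For an Exponential distribution with λ=3.32:
h(X) = -0.2000 nats

(In bits, this would be -0.2885 bits.)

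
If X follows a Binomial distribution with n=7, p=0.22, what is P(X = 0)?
0.175656

We have X ~ Binomial(n=7, p=0.22).

For a Binomial distribution, the PMF gives us the probability of each outcome.

Using the PMF formula:
P(X = 0) = 0.175656

Rounded to 4 decimal places: 0.1757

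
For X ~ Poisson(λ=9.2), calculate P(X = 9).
0.131467

We have X ~ Poisson(λ=9.2).

For a Poisson distribution, the PMF gives us the probability of each outcome.

Using the PMF formula:
P(X = 9) = 0.131467

Rounded to 4 decimal places: 0.1315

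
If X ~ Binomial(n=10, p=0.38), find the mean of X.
3.8000

We have X ~ Binomial(n=10, p=0.38).

For a Binomial distribution with n=10, p=0.38:
E[X] = 3.8000

This is the expected (average) value of X.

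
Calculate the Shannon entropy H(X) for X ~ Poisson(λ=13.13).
2.6998 nats

We have X ~ Poisson(λ=13.13).

The Shannon entropy measures the uncertainty or information content of the distribution.

For a Poisson distribution with λ=13.13:
H(X) = 2.6998 nats

(In bits, this would be 3.8949 bits.)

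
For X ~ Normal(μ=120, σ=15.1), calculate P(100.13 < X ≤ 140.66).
0.820272

We have X ~ Normal(μ=120, σ=15.1).

To find P(100.13 < X ≤ 140.66), we use:
P(100.13 < X ≤ 140.66) = P(X ≤ 140.66) - P(X ≤ 100.13)
                 = F(140.66) - F(100.13)
                 = 0.914377 - 0.094105
                 = 0.820272

So there's approximately a 82.0% chance that X falls in this range.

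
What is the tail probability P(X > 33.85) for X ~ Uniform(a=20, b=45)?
0.446000

We have X ~ Uniform(a=20, b=45).

P(X > 33.85) = 1 - P(X ≤ 33.85)
                = 1 - F(33.85)
                = 1 - 0.554000
                = 0.446000

So there's approximately a 44.6% chance that X exceeds 33.85.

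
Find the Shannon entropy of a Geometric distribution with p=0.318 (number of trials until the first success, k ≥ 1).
1.9665 nats

We have X ~ Geometric(p=0.318) (number of trials until the first success, k ≥ 1).

The Shannon entropy measures the uncertainty or information content of the distribution.

For a Geometric distribution with p=0.318 (number of trials until the first success, k ≥ 1):
H(X) = 1.9665 nats

(In bits, this would be 2.8371 bits.)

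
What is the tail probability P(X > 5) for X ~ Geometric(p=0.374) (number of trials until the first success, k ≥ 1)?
0.096133

We have X ~ Geometric(p=0.374) (number of trials until the first success, k ≥ 1).

P(X > 5) = 1 - P(X ≤ 5)
                = 1 - F(5)
                = 1 - 0.903867
                = 0.096133

So there's approximately a 9.6% chance that X exceeds 5.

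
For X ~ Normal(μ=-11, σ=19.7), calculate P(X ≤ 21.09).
0.948337

We have X ~ Normal(μ=-11, σ=19.7).

The CDF gives us P(X ≤ k).

Using the CDF:
P(X ≤ 21.09) = 0.948337

This means there's approximately a 94.8% chance that X is at most 21.09.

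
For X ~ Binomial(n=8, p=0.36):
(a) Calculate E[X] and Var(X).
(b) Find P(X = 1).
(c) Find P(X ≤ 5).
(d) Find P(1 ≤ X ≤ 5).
(a) E[X] = 2.8800, Var(X) = 1.8432
(b) P(X = 1) = 0.126664
(c) P(X ≤ 5) = 0.970741
(d) P(1 ≤ X ≤ 5) = 0.942593

We have X ~ Binomial(n=8, p=0.36).

(a) Moments:
E[X] = 2.8800
Var(X) = 1.8432
σ = √Var(X) = 1.3576

(b) Point probability using PMF:
P(X = 1) = 0.126664

(c) Cumulative probability using CDF:
P(X ≤ 5) = F(5) = 0.970741

(d) Range probability:
P(1 ≤ X ≤ 5) = P(X ≤ 5) - P(X ≤ 0)
                   = F(5) - F(0)
                   = 0.970741 - 0.028147
                   = 0.942593

This means approximately 94.3% of outcomes fall in the interval [1, 5].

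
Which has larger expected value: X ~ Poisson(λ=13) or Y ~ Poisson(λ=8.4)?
X has larger mean (13.0000 > 8.4000)

Compute the expected value for each distribution:

X ~ Poisson(λ=13):
E[X] = 13.0000

Y ~ Poisson(λ=8.4):
E[Y] = 8.4000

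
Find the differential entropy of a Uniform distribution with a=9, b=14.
1.6094 nats

We have X ~ Uniform(a=9, b=14).

The differential entropy measures the uncertainty or information content of the distribution.

For a Uniform distribution with a=9, b=14:
h(X) = 1.6094 nats

(In bits, this would be 2.3219 bits.)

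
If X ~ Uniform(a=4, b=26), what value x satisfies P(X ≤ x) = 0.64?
18.0800

We have X ~ Uniform(a=4, b=26).

We want to find x such that P(X ≤ x) = 0.64.

This is the 64th percentile, which means 64% of values fall below this point.

Using the inverse CDF (quantile function):
x = F⁻¹(0.64) = 18.0800

Verification: P(X ≤ 18.0800) = 0.64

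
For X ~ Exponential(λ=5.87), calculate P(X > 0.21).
0.291504

We have X ~ Exponential(λ=5.87).

P(X > 0.21) = 1 - P(X ≤ 0.21)
                = 1 - F(0.21)
                = 1 - 0.708496
                = 0.291504

So there's approximately a 29.2% chance that X exceeds 0.21.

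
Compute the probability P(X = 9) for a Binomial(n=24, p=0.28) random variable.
0.100197

We have X ~ Binomial(n=24, p=0.28).

For a Binomial distribution, the PMF gives us the probability of each outcome.

Using the PMF formula:
P(X = 9) = 0.100197

Rounded to 4 decimal places: 0.1002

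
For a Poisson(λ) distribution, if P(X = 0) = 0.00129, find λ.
λ = 6.6531

For a Poisson(λ) distribution, the PMF at 0 is:
P(X = 0) = λ^0 e^(-λ) / 0! = e^(-λ)

Given P(X = 0) = 0.00129:
e^(-λ) = 0.00129
-λ = ln(0.00129)
λ = -ln(0.00129) = 6.6531

Verification: e^(-6.6531) = 0.00129 ✓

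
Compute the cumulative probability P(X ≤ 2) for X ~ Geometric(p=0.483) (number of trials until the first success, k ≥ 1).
0.732711

We have X ~ Geometric(p=0.483) (number of trials until the first success, k ≥ 1).

The CDF gives us P(X ≤ k).

Using the CDF:
P(X ≤ 2) = 0.732711

This means there's approximately a 73.3% chance that X is at most 2.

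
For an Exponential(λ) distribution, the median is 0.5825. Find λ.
λ = 1.1900

For X ~ Exponential(λ), the CDF is F(x) = 1 - e^(-λx).
The median m satisfies F(m) = 0.5:
1 - e^(-λm) = 0.5
e^(-λm) = 0.5
λm = ln(2)
m = ln(2) / λ

Given m = 0.5825:
λ = ln(2) / 0.5825 = 0.693147 / 0.5825 = 1.1900

Verification: ln(2) / 1.1900 = 0.5825 ✓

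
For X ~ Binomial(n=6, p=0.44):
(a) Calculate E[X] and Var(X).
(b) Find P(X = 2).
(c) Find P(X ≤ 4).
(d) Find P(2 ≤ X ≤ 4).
(a) E[X] = 2.6400, Var(X) = 1.4784
(b) P(X = 2) = 0.285594
(c) P(X ≤ 4) = 0.937332
(d) P(2 ≤ X ≤ 4) = 0.761098

We have X ~ Binomial(n=6, p=0.44).

(a) Moments:
E[X] = 2.6400
Var(X) = 1.4784
σ = √Var(X) = 1.2159

(b) Point probability using PMF:
P(X = 2) = 0.285594

(c) Cumulative probability using CDF:
P(X ≤ 4) = F(4) = 0.937332

(d) Range probability:
P(2 ≤ X ≤ 4) = P(X ≤ 4) - P(X ≤ 1)
                   = F(4) - F(1)
                   = 0.937332 - 0.176234
                   = 0.761098

This means approximately 76.1% of outcomes fall in the interval [2, 4].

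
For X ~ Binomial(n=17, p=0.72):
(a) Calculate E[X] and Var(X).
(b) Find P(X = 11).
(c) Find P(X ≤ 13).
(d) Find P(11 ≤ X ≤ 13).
(a) E[X] = 12.2400, Var(X) = 3.4272
(b) P(X = 11) = 0.160763
(c) P(X ≤ 13) = 0.743989
(d) P(11 ≤ X ≤ 13) = 0.571882

We have X ~ Binomial(n=17, p=0.72).

(a) Moments:
E[X] = 12.2400
Var(X) = 3.4272
σ = √Var(X) = 1.8513

(b) Point probability using PMF:
P(X = 11) = 0.160763

(c) Cumulative probability using CDF:
P(X ≤ 13) = F(13) = 0.743989

(d) Range probability:
P(11 ≤ X ≤ 13) = P(X ≤ 13) - P(X ≤ 10)
                   = F(13) - F(10)
                   = 0.743989 - 0.172107
                   = 0.571882

This means approximately 57.2% of outcomes fall in the interval [11, 13].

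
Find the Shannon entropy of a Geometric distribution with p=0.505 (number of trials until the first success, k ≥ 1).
1.3725 nats

We have X ~ Geometric(p=0.505) (number of trials until the first success, k ≥ 1).

The Shannon entropy measures the uncertainty or information content of the distribution.

For a Geometric distribution with p=0.505 (number of trials until the first success, k ≥ 1):
H(X) = 1.3725 nats

(In bits, this would be 1.9801 bits.)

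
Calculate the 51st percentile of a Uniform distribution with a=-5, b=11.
3.1600

We have X ~ Uniform(a=-5, b=11).

We want to find x such that P(X ≤ x) = 0.51.

This is the 51st percentile, which means 51% of values fall below this point.

Using the inverse CDF (quantile function):
x = F⁻¹(0.51) = 3.1600

Verification: P(X ≤ 3.1600) = 0.51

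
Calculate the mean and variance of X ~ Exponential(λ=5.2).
E[X] = 0.1923, Var(X) = 0.0370

We have X ~ Exponential(λ=5.2).

For an Exponential distribution with λ=5.2:

Expected value:
E[X] = 0.1923

Variance:
Var(X) = 0.0370

Standard deviation:
σ = √Var(X) = 0.1923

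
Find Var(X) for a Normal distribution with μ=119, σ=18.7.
349.6900

We have X ~ Normal(μ=119, σ=18.7).

For a Normal distribution with μ=119, σ=18.7:
Var(X) = 349.6900

The variance measures the spread of the distribution around the mean.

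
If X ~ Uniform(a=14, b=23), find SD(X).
2.5981

We have X ~ Uniform(a=14, b=23).

For a Uniform distribution with a=14, b=23:
σ = √Var(X) = 2.5981

The standard deviation is the square root of the variance.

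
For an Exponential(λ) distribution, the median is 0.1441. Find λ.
λ = 4.8102

For X ~ Exponential(λ), the CDF is F(x) = 1 - e^(-λx).
The median m satisfies F(m) = 0.5:
1 - e^(-λm) = 0.5
e^(-λm) = 0.5
λm = ln(2)
m = ln(2) / λ

Given m = 0.1441:
λ = ln(2) / 0.1441 = 0.693147 / 0.1441 = 4.8102

Verification: ln(2) / 4.8102 = 0.1441 ✓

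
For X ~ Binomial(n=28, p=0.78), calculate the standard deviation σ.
2.1920

We have X ~ Binomial(n=28, p=0.78).

For a Binomial distribution with n=28, p=0.78:
σ = √Var(X) = 2.1920

The standard deviation is the square root of the variance.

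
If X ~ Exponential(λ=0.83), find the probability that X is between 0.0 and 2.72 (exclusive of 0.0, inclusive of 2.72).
0.895399

We have X ~ Exponential(λ=0.83).

To find P(0.0 < X ≤ 2.72), we use:
P(0.0 < X ≤ 2.72) = P(X ≤ 2.72) - P(X ≤ 0.0)
                 = F(2.72) - F(0.0)
                 = 0.895399 - 0.000000
                 = 0.895399

So there's approximately a 89.5% chance that X falls in this range.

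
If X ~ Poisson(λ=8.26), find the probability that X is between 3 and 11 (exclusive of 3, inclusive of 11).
0.832885

We have X ~ Poisson(λ=8.26).

To find P(3 < X ≤ 11), we use:
P(3 < X ≤ 11) = P(X ≤ 11) - P(X ≤ 3)
                 = F(11) - F(3)
                 = 0.868399 - 0.035514
                 = 0.832885

So there's approximately a 83.3% chance that X falls in this range.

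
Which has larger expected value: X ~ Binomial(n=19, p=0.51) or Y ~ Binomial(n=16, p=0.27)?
X has larger mean (9.6900 > 4.3200)

Compute the expected value for each distribution:

X ~ Binomial(n=19, p=0.51):
E[X] = 9.6900

Y ~ Binomial(n=16, p=0.27):
E[Y] = 4.3200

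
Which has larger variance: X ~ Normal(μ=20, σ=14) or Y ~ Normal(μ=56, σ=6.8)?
X has larger variance (196.0000 > 46.2400)

Compute the variance for each distribution:

X ~ Normal(μ=20, σ=14):
Var(X) = 196.0000

Y ~ Normal(μ=56, σ=6.8):
Var(Y) = 46.2400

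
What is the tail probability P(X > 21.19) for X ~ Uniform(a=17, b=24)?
0.401429

We have X ~ Uniform(a=17, b=24).

P(X > 21.19) = 1 - P(X ≤ 21.19)
                = 1 - F(21.19)
                = 1 - 0.598571
                = 0.401429

So there's approximately a 40.1% chance that X exceeds 21.19.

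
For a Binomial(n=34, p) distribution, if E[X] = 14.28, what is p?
p = 0.42

For a Binomial(n, p) distribution:
E[X] = n × p

Given n = 34 and E[X] = 14.28:
14.28 = 34 × p
p = 14.28 / 34 = 0.42

Verification: Binomial(34, 0.42) has E[X] = 14.28 ✓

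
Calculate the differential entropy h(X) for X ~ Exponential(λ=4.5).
-0.5041 nats

We have X ~ Exponential(λ=4.5).

The differential entropy measures the uncertainty or information content of the distribution.

For an Exponential distribution with λ=4.5:
h(X) = -0.5041 nats

(In bits, this would be -0.7272 bits.)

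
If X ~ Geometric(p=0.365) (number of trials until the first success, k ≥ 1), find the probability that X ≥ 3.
0.403225

We have X ~ Geometric(p=0.365) (number of trials until the first success, k ≥ 1).

For discrete distributions, P(X ≥ 3) = 1 - P(X ≤ 2).

P(X ≤ 2) = 0.596775
P(X ≥ 3) = 1 - 0.596775 = 0.403225

So there's approximately a 40.3% chance that X is at least 3.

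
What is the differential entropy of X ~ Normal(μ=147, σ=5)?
3.0284 nats

We have X ~ Normal(μ=147, σ=5).

The differential entropy measures the uncertainty or information content of the distribution.

For a Normal distribution with μ=147, σ=5:
h(X) = 3.0284 nats

(In bits, this would be 4.3690 bits.)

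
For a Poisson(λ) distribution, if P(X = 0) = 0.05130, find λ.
λ = 2.9701

For a Poisson(λ) distribution, the PMF at 0 is:
P(X = 0) = λ^0 e^(-λ) / 0! = e^(-λ)

Given P(X = 0) = 0.05130:
e^(-λ) = 0.05130
-λ = ln(0.05130)
λ = -ln(0.05130) = 2.9701

Verification: e^(-2.9701) = 0.05130 ✓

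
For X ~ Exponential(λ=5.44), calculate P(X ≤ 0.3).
0.804462

We have X ~ Exponential(λ=5.44).

The CDF gives us P(X ≤ k).

Using the CDF:
P(X ≤ 0.3) = 0.804462

This means there's approximately a 80.4% chance that X is at most 0.3.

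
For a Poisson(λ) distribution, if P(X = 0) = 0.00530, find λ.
λ = 5.2400

For a Poisson(λ) distribution, the PMF at 0 is:
P(X = 0) = λ^0 e^(-λ) / 0! = e^(-λ)

Given P(X = 0) = 0.00530:
e^(-λ) = 0.00530
-λ = ln(0.00530)
λ = -ln(0.00530) = 5.2400

Verification: e^(-5.2400) = 0.00530 ✓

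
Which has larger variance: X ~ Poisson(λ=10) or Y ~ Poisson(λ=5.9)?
X has larger variance (10.0000 > 5.9000)

Compute the variance for each distribution:

X ~ Poisson(λ=10):
Var(X) = 10.0000

Y ~ Poisson(λ=5.9):
Var(Y) = 5.9000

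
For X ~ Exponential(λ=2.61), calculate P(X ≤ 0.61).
0.796502

We have X ~ Exponential(λ=2.61).

The CDF gives us P(X ≤ k).

Using the CDF:
P(X ≤ 0.61) = 0.796502

This means there's approximately a 79.7% chance that X is at most 0.61.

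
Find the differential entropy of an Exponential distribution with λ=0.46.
1.7765 nats

We have X ~ Exponential(λ=0.46).

The differential entropy measures the uncertainty or information content of the distribution.

For an Exponential distribution with λ=0.46:
h(X) = 1.7765 nats

(In bits, this would be 2.5630 bits.)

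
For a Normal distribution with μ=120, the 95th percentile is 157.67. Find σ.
σ = 22.9017

For X ~ Normal(μ, σ), the p-th percentile satisfies x = μ + z_p × σ,
where z_p = Φ⁻¹(p) is the standard normal quantile.

Step 1: z_{0.95} = Φ⁻¹(0.95) = 1.6449

Step 2: Solve for σ:
157.67 = 120 + 1.6449 × σ
σ = (157.67 - 120) / 1.6449
σ = 37.67 / 1.6449
σ = 22.9017

Verification: μ + z × σ = 120 + 1.6449 × 22.9017 = 157.67 ✓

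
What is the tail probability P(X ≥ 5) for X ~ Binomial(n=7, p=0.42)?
0.116916

We have X ~ Binomial(n=7, p=0.42).

For discrete distributions, P(X ≥ 5) = 1 - P(X ≤ 4).

P(X ≤ 4) = 0.883084
P(X ≥ 5) = 1 - 0.883084 = 0.116916

So there's approximately a 11.7% chance that X is at least 5.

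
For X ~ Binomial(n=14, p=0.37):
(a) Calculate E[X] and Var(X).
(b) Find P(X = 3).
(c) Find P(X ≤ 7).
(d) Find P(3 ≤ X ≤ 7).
(a) E[X] = 5.1800, Var(X) = 3.2634
(b) P(X = 3) = 0.114407
(c) P(X ≤ 7) = 0.898767
(d) P(3 ≤ X ≤ 7) = 0.835758

We have X ~ Binomial(n=14, p=0.37).

(a) Moments:
E[X] = 5.1800
Var(X) = 3.2634
σ = √Var(X) = 1.8065

(b) Point probability using PMF:
P(X = 3) = 0.114407

(c) Cumulative probability using CDF:
P(X ≤ 7) = F(7) = 0.898767

(d) Range probability:
P(3 ≤ X ≤ 7) = P(X ≤ 7) - P(X ≤ 2)
                   = F(7) - F(2)
                   = 0.898767 - 0.063009
                   = 0.835758

This means approximately 83.6% of outcomes fall in the interval [3, 7].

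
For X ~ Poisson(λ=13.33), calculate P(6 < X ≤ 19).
0.926360

We have X ~ Poisson(λ=13.33).

To find P(6 < X ≤ 19), we use:
P(6 < X ≤ 19) = P(X ≤ 19) - P(X ≤ 6)
                 = F(19) - F(6)
                 = 0.947669 - 0.021308
                 = 0.926360

So there's approximately a 92.6% chance that X falls in this range.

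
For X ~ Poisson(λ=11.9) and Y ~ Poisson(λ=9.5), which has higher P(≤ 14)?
Y has higher probability (P(Y ≤ 14) = 0.9400 > P(X ≤ 14) = 0.7810)

Compute P(≤ 14) for each distribution:

X ~ Poisson(λ=11.9):
P(X ≤ 14) = 0.7810

Y ~ Poisson(λ=9.5):
P(Y ≤ 14) = 0.9400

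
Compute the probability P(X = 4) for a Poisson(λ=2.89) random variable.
0.161536

We have X ~ Poisson(λ=2.89).

For a Poisson distribution, the PMF gives us the probability of each outcome.

Using the PMF formula:
P(X = 4) = 0.161536

Rounded to 4 decimal places: 0.1615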